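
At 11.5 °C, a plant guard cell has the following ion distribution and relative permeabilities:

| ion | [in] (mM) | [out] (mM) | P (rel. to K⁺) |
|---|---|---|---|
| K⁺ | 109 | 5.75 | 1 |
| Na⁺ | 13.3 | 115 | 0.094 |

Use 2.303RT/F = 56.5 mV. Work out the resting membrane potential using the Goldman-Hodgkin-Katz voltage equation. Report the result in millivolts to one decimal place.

-46.5 mV

Vm = 56.5 · log₁₀[(Σ P·[cation]ₒ + Σ P·[anion]ᵢ) / (Σ P·[cation]ᵢ + Σ P·[anion]ₒ)]
Numerator = 1×5.75 + 0.094×115 = 16.56
Denominator = 1×109 + 0.094×13.3 = 110.3
Vm = 56.5 · log₁₀(0.1502) = 56.5 × (-0.8233) = -46.52 mV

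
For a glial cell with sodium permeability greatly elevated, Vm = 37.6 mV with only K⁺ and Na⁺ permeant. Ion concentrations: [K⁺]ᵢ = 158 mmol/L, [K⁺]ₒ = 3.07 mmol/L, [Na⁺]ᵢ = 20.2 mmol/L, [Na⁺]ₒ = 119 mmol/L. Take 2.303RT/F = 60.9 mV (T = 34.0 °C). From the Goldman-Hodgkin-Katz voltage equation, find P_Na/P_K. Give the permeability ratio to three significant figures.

Let α = P_Na/P_K. GHK: Vm = 60.9·log₁₀[(Kₒ + α·Naₒ)/(Kᵢ + α·Naᵢ)].
10^(Vm/60.9) = 10^(37.6/60.9) = 4.1439
So 4.1439·(Kᵢ + α·Naᵢ) = Kₒ + α·Naₒ → α = (4.1439·158.0 − 3.07) / (119.0 − 4.1439·20.2)
α = (654.7 − 3.07) / (119.0 − 83.71) = 651.7/35.29 = 18.46

18.5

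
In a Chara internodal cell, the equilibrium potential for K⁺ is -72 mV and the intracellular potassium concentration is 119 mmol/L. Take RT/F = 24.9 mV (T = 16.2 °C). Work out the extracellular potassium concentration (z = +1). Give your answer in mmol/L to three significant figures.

Nernst: E = (24.9/1) · ln([out]/[in]), so ln([out]/[in]) = -72.0 × 1 / 24.9 = -2.8916.
[out]/[in] = e^(-2.8916) = 0.05549.
[out] = 0.05549 × 119 = 6.603 mmol/L.

6.60 mmol/L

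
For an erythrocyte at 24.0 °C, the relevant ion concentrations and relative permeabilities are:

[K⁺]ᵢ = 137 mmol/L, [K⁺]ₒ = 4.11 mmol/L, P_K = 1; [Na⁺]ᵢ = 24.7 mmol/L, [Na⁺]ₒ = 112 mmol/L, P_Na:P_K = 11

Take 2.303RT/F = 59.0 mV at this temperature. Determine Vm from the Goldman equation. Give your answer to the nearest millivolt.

28 mV

Vm = 59.0 · log₁₀[(Σ P·[cation]ₒ + Σ P·[anion]ᵢ) / (Σ P·[cation]ᵢ + Σ P·[anion]ₒ)]
Numerator = 1×4.11 + 11×112 = 1236
Denominator = 1×137 + 11×24.7 = 408.7
Vm = 59.0 · log₁₀(3.0245) = 59.0 × (0.4807) = 28.36 mV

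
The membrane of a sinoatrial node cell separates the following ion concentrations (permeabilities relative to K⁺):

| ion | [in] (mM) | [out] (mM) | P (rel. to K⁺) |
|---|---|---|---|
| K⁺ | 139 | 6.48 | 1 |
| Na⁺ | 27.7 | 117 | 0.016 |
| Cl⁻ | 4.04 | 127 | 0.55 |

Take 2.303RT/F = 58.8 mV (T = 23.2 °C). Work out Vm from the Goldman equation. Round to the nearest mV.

Vm = 58.8 · log₁₀[(Σ P·[cation]ₒ + Σ P·[anion]ᵢ) / (Σ P·[cation]ᵢ + Σ P·[anion]ₒ)]
Numerator = 1×6.48 + 0.016×117 + 0.55×4.04 = 10.57
Denominator = 1×139 + 0.016×27.7 + 0.55×127 = 209.3
Vm = 58.8 · log₁₀(0.050522) = 58.8 × (-1.2965) = -76.24 mV

-76 mV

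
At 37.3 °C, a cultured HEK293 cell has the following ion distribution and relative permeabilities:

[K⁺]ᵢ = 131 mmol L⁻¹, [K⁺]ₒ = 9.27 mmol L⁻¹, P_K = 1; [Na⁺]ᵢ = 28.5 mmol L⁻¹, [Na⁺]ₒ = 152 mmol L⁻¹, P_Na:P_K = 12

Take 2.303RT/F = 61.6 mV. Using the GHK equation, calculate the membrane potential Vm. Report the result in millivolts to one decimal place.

Vm = 61.6 · log₁₀[(Σ P·[cation]ₒ + Σ P·[anion]ᵢ) / (Σ P·[cation]ᵢ + Σ P·[anion]ₒ)]
Numerator = 1×9.27 + 12×152 = 1833
Denominator = 1×131 + 12×28.5 = 473
Vm = 61.6 · log₁₀(3.8758) = 61.6 × (0.5884) = 36.24 mV

36.2 mV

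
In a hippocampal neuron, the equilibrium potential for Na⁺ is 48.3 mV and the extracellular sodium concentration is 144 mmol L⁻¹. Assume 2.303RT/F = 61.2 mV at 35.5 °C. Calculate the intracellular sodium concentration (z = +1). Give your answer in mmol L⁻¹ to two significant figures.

23 mmol L⁻¹

Nernst: E = (61.2/1) · log₁₀([out]/[in]), so log₁₀([out]/[in]) = 48.3 × 1 / 61.2 = 0.7892.
[out]/[in] = 10^(0.7892) = 6.155.
[in] = 144 / 6.155 = 23.4 mmol L⁻¹.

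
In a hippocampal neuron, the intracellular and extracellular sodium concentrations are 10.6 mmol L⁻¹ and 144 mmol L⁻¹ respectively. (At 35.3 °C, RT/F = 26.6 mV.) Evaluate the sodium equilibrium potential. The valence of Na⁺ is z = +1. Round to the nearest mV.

69 mV

E = (26.6/z) · ln([Na⁺]_out/[Na⁺]_in) with z = +1.
= (26.6/1) · ln(144/10.6) = 26.60 · ln(13.58)
= 26.60 · (2.6090) = 69.40 mV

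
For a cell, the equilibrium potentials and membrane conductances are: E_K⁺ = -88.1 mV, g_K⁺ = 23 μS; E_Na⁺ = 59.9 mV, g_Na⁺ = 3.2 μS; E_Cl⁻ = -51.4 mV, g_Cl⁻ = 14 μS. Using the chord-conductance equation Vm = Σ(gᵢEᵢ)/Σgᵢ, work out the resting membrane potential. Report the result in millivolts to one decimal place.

Σ gᵢEᵢ = 23·(-88.1) + 3.2·(59.9) + 14·(-51.4) = -2554.22
Σ gᵢ = 23 + 3.2 + 14 = 40.2
Vm = -2554.22 / 40.2 = -63.54 mV

-63.5 mV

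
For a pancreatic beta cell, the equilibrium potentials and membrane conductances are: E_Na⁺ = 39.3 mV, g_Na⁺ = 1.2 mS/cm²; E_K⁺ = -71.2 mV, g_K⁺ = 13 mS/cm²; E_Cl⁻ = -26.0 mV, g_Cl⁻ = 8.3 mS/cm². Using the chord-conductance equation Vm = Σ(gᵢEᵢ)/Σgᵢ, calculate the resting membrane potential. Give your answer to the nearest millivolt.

-49 mV

Σ gᵢEᵢ = 1.2·(39.3) + 13·(-71.2) + 8.3·(-26.0) = -1094.24
Σ gᵢ = 1.2 + 13 + 8.3 = 22.5
Vm = -1094.24 / 22.5 = -48.63 mV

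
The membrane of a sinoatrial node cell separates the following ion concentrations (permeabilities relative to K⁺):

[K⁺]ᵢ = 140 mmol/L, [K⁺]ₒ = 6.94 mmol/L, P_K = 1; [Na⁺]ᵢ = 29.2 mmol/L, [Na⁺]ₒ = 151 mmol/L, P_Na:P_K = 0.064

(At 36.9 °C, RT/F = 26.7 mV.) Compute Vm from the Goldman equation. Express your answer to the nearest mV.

Vm = 26.7 · ln[(Σ P·[cation]ₒ + Σ P·[anion]ᵢ) / (Σ P·[cation]ᵢ + Σ P·[anion]ₒ)]
Numerator = 1×6.94 + 0.064×151 = 16.6
Denominator = 1×140 + 0.064×29.2 = 141.9
Vm = 26.7 · ln(0.11704) = 26.7 × (-2.1453) = -57.28 mV

-57 mV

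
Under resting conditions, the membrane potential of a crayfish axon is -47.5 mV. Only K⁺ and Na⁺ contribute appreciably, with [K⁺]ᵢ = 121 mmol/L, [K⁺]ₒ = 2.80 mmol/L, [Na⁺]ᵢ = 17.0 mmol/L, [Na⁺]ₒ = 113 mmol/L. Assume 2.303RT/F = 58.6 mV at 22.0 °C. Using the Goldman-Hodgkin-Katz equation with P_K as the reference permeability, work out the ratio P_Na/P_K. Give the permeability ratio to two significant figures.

0.14

Let α = P_Na/P_K. GHK: Vm = 58.6·log₁₀[(Kₒ + α·Naₒ)/(Kᵢ + α·Naᵢ)].
10^(Vm/58.6) = 10^(-47.5/58.6) = 0.15467
So 0.15467·(Kᵢ + α·Naᵢ) = Kₒ + α·Naₒ → α = (0.15467·121.0 − 2.8) / (113.0 − 0.15467·17.0)
α = (18.72 − 2.8) / (113.0 − 2.629) = 15.92/110.4 = 0.1442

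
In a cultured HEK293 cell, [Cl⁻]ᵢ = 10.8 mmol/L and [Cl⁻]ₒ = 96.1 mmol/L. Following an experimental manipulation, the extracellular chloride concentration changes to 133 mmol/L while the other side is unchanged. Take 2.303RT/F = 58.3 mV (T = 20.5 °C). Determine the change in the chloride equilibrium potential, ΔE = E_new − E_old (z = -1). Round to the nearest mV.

E_old = (58.3/-1)·log₁₀(96.1/10.8) = -55.34 mV
E_new = (58.3/-1)·log₁₀(133/10.8) = -63.57 mV
ΔE = -63.57 − (-55.34) = -8.23 mV

-8 mV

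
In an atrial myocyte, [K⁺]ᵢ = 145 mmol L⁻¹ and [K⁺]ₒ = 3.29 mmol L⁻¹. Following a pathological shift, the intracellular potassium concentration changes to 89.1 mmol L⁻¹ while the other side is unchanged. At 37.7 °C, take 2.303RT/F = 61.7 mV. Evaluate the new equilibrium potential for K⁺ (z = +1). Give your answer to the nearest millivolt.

After the shift: [K⁺]_out = 3.29, [K⁺]_in = 89.1 mmol L⁻¹.
E_new = (61.7/1)·log₁₀(3.29/89.1) = 61.70 · (-1.4327) = -88.40 mV

-88 mV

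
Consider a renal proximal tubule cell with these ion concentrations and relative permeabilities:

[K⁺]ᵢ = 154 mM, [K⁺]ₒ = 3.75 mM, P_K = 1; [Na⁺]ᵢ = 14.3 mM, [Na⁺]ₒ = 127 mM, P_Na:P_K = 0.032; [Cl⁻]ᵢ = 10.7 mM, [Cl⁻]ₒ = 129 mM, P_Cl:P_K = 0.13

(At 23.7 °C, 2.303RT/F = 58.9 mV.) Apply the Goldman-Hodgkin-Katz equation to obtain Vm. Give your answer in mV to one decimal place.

-74.8 mV

Vm = 58.9 · log₁₀[(Σ P·[cation]ₒ + Σ P·[anion]ᵢ) / (Σ P·[cation]ᵢ + Σ P·[anion]ₒ)]
Numerator = 1×3.75 + 0.032×127 + 0.13×10.7 = 9.205
Denominator = 1×154 + 0.032×14.3 + 0.13×129 = 171.2
Vm = 58.9 · log₁₀(0.053759) = 58.9 × (-1.2695) = -74.78 mV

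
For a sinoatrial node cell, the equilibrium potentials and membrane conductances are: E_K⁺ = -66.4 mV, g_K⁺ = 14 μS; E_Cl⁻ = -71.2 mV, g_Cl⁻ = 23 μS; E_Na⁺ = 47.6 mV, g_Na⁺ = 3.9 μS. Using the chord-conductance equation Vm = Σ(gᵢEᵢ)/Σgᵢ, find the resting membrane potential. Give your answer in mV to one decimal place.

-58.2 mV

Σ gᵢEᵢ = 14·(-66.4) + 23·(-71.2) + 3.9·(47.6) = -2381.56
Σ gᵢ = 14 + 23 + 3.9 = 40.9
Vm = -2381.56 / 40.9 = -58.23 mV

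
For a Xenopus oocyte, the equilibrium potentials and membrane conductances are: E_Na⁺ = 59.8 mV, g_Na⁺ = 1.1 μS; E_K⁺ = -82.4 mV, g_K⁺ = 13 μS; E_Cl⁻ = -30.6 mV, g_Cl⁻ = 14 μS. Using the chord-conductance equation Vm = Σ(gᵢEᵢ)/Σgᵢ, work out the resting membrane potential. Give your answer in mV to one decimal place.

Σ gᵢEᵢ = 1.1·(59.8) + 13·(-82.4) + 14·(-30.6) = -1433.82
Σ gᵢ = 1.1 + 13 + 14 = 28.1
Vm = -1433.82 / 28.1 = -51.03 mV

-51.0 mV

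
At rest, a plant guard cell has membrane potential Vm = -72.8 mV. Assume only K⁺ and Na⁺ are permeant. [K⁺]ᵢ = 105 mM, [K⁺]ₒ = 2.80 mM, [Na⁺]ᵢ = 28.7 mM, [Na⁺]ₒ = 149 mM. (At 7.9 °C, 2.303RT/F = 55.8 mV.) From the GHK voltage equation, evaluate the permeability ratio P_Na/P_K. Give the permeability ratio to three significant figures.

Let α = P_Na/P_K. GHK: Vm = 55.8·log₁₀[(Kₒ + α·Naₒ)/(Kᵢ + α·Naᵢ)].
10^(Vm/55.8) = 10^(-72.8/55.8) = 0.049584
So 0.049584·(Kᵢ + α·Naᵢ) = Kₒ + α·Naₒ → α = (0.049584·105.0 − 2.8) / (149.0 − 0.049584·28.7)
α = (5.206 − 2.8) / (149.0 − 1.423) = 2.406/147.6 = 0.01631

0.0163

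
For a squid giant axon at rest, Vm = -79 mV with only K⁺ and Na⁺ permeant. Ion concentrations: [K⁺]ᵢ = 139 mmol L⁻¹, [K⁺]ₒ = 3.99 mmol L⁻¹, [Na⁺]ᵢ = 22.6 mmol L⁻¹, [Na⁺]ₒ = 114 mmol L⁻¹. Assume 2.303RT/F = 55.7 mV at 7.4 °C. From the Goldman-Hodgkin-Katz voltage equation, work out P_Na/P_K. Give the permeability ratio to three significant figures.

0.0116

Let α = P_Na/P_K. GHK: Vm = 55.7·log₁₀[(Kₒ + α·Naₒ)/(Kᵢ + α·Naᵢ)].
10^(Vm/55.7) = 10^(-79.0/55.7) = 0.038167
So 0.038167·(Kᵢ + α·Naᵢ) = Kₒ + α·Naₒ → α = (0.038167·139.0 − 3.99) / (114.0 − 0.038167·22.6)
α = (5.305 − 3.99) / (114.0 − 0.8626) = 1.315/113.1 = 0.01162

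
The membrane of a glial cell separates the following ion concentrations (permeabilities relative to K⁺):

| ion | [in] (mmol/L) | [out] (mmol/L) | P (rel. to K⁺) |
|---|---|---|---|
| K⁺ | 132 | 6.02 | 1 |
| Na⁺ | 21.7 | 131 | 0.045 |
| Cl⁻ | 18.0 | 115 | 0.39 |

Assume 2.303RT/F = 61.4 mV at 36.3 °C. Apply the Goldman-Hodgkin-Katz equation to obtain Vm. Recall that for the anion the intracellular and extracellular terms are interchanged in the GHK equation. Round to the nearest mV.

Vm = 61.4 · log₁₀[(Σ P·[cation]ₒ + Σ P·[anion]ᵢ) / (Σ P·[cation]ᵢ + Σ P·[anion]ₒ)]
Numerator = 1×6.02 + 0.045×131 + 0.39×18.0 = 18.93
Denominator = 1×132 + 0.045×21.7 + 0.39×115 = 177.8
Vm = 61.4 · log₁₀(0.10648) = 61.4 × (-0.9727) = -59.73 mV

-60 mV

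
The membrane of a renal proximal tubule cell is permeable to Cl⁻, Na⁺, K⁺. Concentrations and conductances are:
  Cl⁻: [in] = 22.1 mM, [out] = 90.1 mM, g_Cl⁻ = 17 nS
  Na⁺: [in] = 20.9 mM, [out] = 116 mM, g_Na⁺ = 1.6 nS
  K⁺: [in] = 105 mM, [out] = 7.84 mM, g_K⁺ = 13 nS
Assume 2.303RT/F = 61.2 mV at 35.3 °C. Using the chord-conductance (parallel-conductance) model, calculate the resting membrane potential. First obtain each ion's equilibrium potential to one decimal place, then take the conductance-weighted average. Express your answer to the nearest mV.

-46 mV

E_Cl⁻ = (61.2/-1)·log₁₀(90.1/22.1) = -37.4 mV
E_Na⁺ = (61.2/1)·log₁₀(116/20.9) = 45.6 mV
E_K⁺ = (61.2/1)·log₁₀(7.84/105) = -69.0 mV
Vm = (Σ gᵢEᵢ)/(Σ gᵢ) = (17·-37.4 + 1.6·45.6 + 13·-69.0) / (17 + 1.6 + 13)
= -1459.84 / 31.6 = -46.20 mV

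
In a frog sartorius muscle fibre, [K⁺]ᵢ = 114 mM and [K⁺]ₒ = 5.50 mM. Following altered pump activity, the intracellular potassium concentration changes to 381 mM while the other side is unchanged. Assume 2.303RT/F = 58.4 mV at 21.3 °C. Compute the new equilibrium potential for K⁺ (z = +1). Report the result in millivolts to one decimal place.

After the shift: [K⁺]_out = 5.50, [K⁺]_in = 381 mM.
E_new = (58.4/1)·log₁₀(5.50/381) = 58.40 · (-1.8406) = -107.49 mV

-107.5 mV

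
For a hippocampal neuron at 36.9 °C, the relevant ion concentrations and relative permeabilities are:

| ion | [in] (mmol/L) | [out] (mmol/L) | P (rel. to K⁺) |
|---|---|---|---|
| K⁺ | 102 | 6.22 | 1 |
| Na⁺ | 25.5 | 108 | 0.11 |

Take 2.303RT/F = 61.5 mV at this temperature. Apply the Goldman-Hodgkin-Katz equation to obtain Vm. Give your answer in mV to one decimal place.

-46.9 mV

Vm = 61.5 · log₁₀[(Σ P·[cation]ₒ + Σ P·[anion]ᵢ) / (Σ P·[cation]ᵢ + Σ P·[anion]ₒ)]
Numerator = 1×6.22 + 0.11×108 = 18.1
Denominator = 1×102 + 0.11×25.5 = 104.8
Vm = 61.5 · log₁₀(0.1727) = 61.5 × (-0.7627) = -46.91 mV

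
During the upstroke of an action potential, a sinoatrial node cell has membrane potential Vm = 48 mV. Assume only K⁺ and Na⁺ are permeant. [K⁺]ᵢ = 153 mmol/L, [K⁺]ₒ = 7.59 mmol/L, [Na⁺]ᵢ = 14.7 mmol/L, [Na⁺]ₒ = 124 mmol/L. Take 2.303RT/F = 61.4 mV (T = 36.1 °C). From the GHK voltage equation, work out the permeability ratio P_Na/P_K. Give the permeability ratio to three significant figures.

26.2

Let α = P_Na/P_K. GHK: Vm = 61.4·log₁₀[(Kₒ + α·Naₒ)/(Kᵢ + α·Naᵢ)].
10^(Vm/61.4) = 10^(48.0/61.4) = 6.05
So 6.05·(Kᵢ + α·Naᵢ) = Kₒ + α·Naₒ → α = (6.05·153.0 − 7.59) / (124.0 − 6.05·14.7)
α = (925.7 − 7.59) / (124.0 − 88.94) = 918.1/35.06 = 26.18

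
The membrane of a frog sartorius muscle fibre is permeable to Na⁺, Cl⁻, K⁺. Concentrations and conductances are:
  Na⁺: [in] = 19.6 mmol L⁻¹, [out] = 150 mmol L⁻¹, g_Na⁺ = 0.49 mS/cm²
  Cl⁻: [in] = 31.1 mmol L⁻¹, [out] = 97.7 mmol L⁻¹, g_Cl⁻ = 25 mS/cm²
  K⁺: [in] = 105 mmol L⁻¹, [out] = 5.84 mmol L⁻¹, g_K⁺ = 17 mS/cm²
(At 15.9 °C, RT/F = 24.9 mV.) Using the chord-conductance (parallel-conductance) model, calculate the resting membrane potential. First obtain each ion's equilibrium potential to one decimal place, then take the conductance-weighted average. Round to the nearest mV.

E_Na⁺ = (24.9/1)·ln(150/19.6) = 50.7 mV
E_Cl⁻ = (24.9/-1)·ln(97.7/31.1) = -28.5 mV
E_K⁺ = (24.9/1)·ln(5.84/105) = -71.9 mV
Vm = (Σ gᵢEᵢ)/(Σ gᵢ) = (0.49·50.7 + 25·-28.5 + 17·-71.9) / (0.49 + 25 + 17)
= -1909.96 / 42.49 = -44.95 mV

-45 mV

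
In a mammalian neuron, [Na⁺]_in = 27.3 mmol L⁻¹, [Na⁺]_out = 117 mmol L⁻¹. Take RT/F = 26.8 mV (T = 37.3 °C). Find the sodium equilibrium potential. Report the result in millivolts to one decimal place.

39.0 mV

E = (26.8/z) · ln([Na⁺]_out/[Na⁺]_in) with z = +1.
= (26.8/1) · ln(117/27.3) = 26.80 · ln(4.286)
= 26.80 · (1.4553) = 39.00 mV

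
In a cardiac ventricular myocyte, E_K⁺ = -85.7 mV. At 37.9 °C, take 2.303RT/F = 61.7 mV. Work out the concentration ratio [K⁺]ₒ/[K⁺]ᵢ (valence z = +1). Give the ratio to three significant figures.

log₁₀([out]/[in]) = E·z/(61.7) = -85.7 × 1 / 61.7 = -1.3890
[out]/[in] = 10^(-1.3890) = 0.04083

0.0408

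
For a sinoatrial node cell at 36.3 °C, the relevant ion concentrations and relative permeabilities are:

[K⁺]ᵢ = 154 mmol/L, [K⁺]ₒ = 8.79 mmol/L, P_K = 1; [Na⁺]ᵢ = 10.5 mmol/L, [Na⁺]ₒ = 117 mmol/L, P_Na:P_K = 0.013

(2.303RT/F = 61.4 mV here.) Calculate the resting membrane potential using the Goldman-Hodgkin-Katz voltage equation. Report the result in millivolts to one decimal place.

-72.1 mV

Vm = 61.4 · log₁₀[(Σ P·[cation]ₒ + Σ P·[anion]ᵢ) / (Σ P·[cation]ᵢ + Σ P·[anion]ₒ)]
Numerator = 1×8.79 + 0.013×117 = 10.31
Denominator = 1×154 + 0.013×10.5 = 154.1
Vm = 61.4 · log₁₀(0.066895) = 61.4 × (-1.1746) = -72.12 mV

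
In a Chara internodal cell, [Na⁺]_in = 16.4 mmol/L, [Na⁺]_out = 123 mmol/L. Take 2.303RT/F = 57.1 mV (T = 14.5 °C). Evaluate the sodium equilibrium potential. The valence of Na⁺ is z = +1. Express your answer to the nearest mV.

E = (57.1/z) · log₁₀([Na⁺]_out/[Na⁺]_in) with z = +1.
= (57.1/1) · log₁₀(123/16.4) = 57.10 · log₁₀(7.5)
= 57.10 · (0.8751) = 49.97 mV

50 mV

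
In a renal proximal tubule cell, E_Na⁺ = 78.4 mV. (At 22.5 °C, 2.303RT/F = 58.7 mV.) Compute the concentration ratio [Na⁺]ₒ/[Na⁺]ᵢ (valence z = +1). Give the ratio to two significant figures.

22

log₁₀([out]/[in]) = E·z/(58.7) = 78.4 × 1 / 58.7 = 1.3356
[out]/[in] = 10^(1.3356) = 21.66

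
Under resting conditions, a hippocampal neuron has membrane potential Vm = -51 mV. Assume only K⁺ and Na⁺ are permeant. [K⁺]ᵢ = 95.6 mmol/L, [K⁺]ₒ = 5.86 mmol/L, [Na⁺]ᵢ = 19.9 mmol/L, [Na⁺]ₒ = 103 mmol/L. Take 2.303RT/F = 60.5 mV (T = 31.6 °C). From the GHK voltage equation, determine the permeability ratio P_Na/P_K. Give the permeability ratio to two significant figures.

0.079

Let α = P_Na/P_K. GHK: Vm = 60.5·log₁₀[(Kₒ + α·Naₒ)/(Kᵢ + α·Naᵢ)].
10^(Vm/60.5) = 10^(-51.0/60.5) = 0.14356
So 0.14356·(Kᵢ + α·Naᵢ) = Kₒ + α·Naₒ → α = (0.14356·95.6 − 5.86) / (103.0 − 0.14356·19.9)
α = (13.72 − 5.86) / (103.0 − 2.857) = 7.864/100.1 = 0.07853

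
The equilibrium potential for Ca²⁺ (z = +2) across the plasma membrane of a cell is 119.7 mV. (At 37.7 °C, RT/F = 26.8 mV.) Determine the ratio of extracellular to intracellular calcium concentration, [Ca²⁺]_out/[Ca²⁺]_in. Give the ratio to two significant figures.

7600

ln([out]/[in]) = E·z/(26.8) = 119.7 × 2 / 26.8 = 8.9328
[out]/[in] = e^(8.9328) = 7577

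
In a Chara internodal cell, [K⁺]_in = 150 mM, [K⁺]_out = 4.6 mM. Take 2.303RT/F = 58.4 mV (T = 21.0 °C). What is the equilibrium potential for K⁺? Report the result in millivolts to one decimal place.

E = (58.4/z) · log₁₀([K⁺]_out/[K⁺]_in) with z = +1.
= (58.4/1) · log₁₀(4.6/150) = 58.40 · log₁₀(0.03067)
= 58.40 · (-1.5133) = -88.38 mV

-88.4 mV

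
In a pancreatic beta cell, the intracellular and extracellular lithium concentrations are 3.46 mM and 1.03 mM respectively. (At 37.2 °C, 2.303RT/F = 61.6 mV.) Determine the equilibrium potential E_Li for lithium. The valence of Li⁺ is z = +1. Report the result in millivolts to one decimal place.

E = (61.6/z) · log₁₀([Li⁺]_out/[Li⁺]_in) with z = +1.
= (61.6/1) · log₁₀(1.03/3.46) = 61.60 · log₁₀(0.2977)
= 61.60 · (-0.5262) = -32.42 mV

-32.4 mV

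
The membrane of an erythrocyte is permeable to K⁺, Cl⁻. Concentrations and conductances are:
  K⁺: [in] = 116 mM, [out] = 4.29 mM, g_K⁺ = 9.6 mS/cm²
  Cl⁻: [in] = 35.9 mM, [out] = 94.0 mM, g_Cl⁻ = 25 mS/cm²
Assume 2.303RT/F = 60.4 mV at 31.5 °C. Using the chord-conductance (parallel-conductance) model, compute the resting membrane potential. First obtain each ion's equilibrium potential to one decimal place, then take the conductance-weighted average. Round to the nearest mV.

-42 mV

E_K⁺ = (60.4/1)·log₁₀(4.29/116) = -86.5 mV
E_Cl⁻ = (60.4/-1)·log₁₀(94.0/35.9) = -25.2 mV
Vm = (Σ gᵢEᵢ)/(Σ gᵢ) = (9.6·-86.5 + 25·-25.2) / (9.6 + 25)
= -1460.40 / 34.6 = -42.21 mV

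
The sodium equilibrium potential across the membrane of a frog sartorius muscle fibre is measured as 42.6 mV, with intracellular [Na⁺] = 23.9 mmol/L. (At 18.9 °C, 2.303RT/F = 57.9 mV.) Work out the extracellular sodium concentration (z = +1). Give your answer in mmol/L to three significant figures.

130 mmol/L

Nernst: E = (57.9/1) · log₁₀([out]/[in]), so log₁₀([out]/[in]) = 42.6 × 1 / 57.9 = 0.7358.
[out]/[in] = 10^(0.7358) = 5.442.
[out] = 5.442 × 23.9 = 130.1 mmol/L.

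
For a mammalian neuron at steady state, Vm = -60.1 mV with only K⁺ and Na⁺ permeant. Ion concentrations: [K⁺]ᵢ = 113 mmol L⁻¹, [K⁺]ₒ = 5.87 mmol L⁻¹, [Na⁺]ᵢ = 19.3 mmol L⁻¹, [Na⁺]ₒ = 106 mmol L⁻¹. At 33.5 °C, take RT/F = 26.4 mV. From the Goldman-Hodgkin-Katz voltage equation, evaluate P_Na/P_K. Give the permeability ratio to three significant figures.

Let α = P_Na/P_K. GHK: Vm = 26.4·ln[(Kₒ + α·Naₒ)/(Kᵢ + α·Naᵢ)].
e^(Vm/26.4) = e^(-60.1/26.4) = 0.10264
So 0.10264·(Kᵢ + α·Naᵢ) = Kₒ + α·Naₒ → α = (0.10264·113.0 − 5.87) / (106.0 − 0.10264·19.3)
α = (11.6 − 5.87) / (106.0 − 1.981) = 5.728/104 = 0.05507

0.0551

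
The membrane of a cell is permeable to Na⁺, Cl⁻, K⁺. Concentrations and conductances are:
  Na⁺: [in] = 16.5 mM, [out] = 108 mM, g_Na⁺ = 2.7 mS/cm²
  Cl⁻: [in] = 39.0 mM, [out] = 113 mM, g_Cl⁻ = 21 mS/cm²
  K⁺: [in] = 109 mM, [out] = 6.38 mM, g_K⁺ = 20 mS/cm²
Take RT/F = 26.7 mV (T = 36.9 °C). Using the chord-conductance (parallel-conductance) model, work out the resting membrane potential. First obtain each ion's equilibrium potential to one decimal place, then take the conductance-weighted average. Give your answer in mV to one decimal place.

E_Na⁺ = (26.7/1)·ln(108/16.5) = 50.2 mV
E_Cl⁻ = (26.7/-1)·ln(113/39.0) = -28.4 mV
E_K⁺ = (26.7/1)·ln(6.38/109) = -75.8 mV
Vm = (Σ gᵢEᵢ)/(Σ gᵢ) = (2.7·50.2 + 21·-28.4 + 20·-75.8) / (2.7 + 21 + 20)
= -1976.86 / 43.7 = -45.24 mV

-45.2 mV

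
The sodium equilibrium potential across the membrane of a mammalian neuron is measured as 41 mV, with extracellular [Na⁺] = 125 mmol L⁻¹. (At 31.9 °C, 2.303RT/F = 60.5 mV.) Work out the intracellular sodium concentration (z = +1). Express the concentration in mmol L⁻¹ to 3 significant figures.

Nernst: E = (60.5/1) · log₁₀([out]/[in]), so log₁₀([out]/[in]) = 41.0 × 1 / 60.5 = 0.6777.
[out]/[in] = 10^(0.6777) = 4.761.
[in] = 125 / 4.761 = 26.26 mmol L⁻¹.

26.3 mmol L⁻¹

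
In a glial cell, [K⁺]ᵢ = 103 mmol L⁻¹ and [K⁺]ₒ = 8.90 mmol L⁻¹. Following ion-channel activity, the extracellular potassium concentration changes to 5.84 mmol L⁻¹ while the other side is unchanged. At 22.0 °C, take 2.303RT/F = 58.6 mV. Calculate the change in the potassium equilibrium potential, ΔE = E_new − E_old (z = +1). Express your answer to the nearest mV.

E_old = (58.6/1)·log₁₀(8.90/103) = -62.32 mV
E_new = (58.6/1)·log₁₀(5.84/103) = -73.04 mV
ΔE = -73.04 − (-62.32) = -10.72 mV

-11 mV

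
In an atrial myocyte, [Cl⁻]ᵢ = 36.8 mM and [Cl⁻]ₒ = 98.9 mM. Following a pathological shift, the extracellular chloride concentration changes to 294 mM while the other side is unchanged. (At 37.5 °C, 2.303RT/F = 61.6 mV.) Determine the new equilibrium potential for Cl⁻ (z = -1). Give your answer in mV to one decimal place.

-55.6 mV

After the shift: [Cl⁻]_out = 294, [Cl⁻]_in = 36.8 mM.
E_new = (61.6/-1)·log₁₀(294/36.8) = -61.60 · (0.9025) = -55.59 mV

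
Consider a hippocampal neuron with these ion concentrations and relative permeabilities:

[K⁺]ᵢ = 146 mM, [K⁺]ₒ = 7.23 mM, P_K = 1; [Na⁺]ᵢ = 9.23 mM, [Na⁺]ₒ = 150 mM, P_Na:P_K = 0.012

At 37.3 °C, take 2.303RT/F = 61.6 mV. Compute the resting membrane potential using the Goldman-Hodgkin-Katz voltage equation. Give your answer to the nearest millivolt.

-74 mV

Vm = 61.6 · log₁₀[(Σ P·[cation]ₒ + Σ P·[anion]ᵢ) / (Σ P·[cation]ᵢ + Σ P·[anion]ₒ)]
Numerator = 1×7.23 + 0.012×150 = 9.03
Denominator = 1×146 + 0.012×9.23 = 146.1
Vm = 61.6 · log₁₀(0.061802) = 61.6 × (-1.2090) = -74.47 mV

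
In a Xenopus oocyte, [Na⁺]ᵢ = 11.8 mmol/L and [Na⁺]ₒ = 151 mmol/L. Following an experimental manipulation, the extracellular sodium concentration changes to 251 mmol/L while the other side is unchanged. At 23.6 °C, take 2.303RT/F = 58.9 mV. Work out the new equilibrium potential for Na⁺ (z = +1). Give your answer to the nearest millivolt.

78 mV

After the shift: [Na⁺]_out = 251, [Na⁺]_in = 11.8 mmol/L.
E_new = (58.9/1)·log₁₀(251/11.8) = 58.90 · (1.3278) = 78.21 mV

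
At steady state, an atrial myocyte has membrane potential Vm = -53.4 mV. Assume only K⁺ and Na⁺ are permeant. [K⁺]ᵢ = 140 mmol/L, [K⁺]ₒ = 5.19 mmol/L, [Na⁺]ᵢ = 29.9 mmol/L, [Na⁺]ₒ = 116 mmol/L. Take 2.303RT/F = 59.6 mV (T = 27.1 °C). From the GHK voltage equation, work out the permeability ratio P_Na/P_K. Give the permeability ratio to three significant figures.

0.112

Let α = P_Na/P_K. GHK: Vm = 59.6·log₁₀[(Kₒ + α·Naₒ)/(Kᵢ + α·Naᵢ)].
10^(Vm/59.6) = 10^(-53.4/59.6) = 0.12707
So 0.12707·(Kᵢ + α·Naᵢ) = Kₒ + α·Naₒ → α = (0.12707·140.0 − 5.19) / (116.0 − 0.12707·29.9)
α = (17.79 − 5.19) / (116.0 − 3.799) = 12.6/112.2 = 0.1123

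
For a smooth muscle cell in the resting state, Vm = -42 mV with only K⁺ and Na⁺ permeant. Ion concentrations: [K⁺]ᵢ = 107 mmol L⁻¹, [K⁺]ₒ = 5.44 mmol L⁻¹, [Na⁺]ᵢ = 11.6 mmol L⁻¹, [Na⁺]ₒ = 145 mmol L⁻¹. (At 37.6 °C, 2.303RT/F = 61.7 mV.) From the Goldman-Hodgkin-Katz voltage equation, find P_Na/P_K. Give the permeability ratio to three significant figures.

Let α = P_Na/P_K. GHK: Vm = 61.7·log₁₀[(Kₒ + α·Naₒ)/(Kᵢ + α·Naᵢ)].
10^(Vm/61.7) = 10^(-42.0/61.7) = 0.20859
So 0.20859·(Kᵢ + α·Naᵢ) = Kₒ + α·Naₒ → α = (0.20859·107.0 − 5.44) / (145.0 − 0.20859·11.6)
α = (22.32 − 5.44) / (145.0 − 2.42) = 16.88/142.6 = 0.1184

0.118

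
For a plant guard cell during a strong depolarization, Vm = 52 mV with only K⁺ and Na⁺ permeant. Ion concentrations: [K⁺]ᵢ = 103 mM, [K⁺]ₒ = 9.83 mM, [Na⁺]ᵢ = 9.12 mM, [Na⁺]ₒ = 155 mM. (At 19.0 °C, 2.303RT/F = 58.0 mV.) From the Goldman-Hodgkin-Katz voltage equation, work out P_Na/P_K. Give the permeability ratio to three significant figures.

9.65

Let α = P_Na/P_K. GHK: Vm = 58.0·log₁₀[(Kₒ + α·Naₒ)/(Kᵢ + α·Naᵢ)].
10^(Vm/58.0) = 10^(52.0/58.0) = 7.8805
So 7.8805·(Kᵢ + α·Naᵢ) = Kₒ + α·Naₒ → α = (7.8805·103.0 − 9.83) / (155.0 − 7.8805·9.12)
α = (811.7 − 9.83) / (155.0 − 71.87) = 801.9/83.13 = 9.646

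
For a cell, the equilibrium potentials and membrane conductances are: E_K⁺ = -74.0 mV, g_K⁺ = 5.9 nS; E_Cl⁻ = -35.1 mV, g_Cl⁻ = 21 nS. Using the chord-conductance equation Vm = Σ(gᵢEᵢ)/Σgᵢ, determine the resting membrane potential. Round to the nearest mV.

Σ gᵢEᵢ = 5.9·(-74.0) + 21·(-35.1) = -1173.70
Σ gᵢ = 5.9 + 21 = 26.9
Vm = -1173.70 / 26.9 = -43.63 mV

-44 mV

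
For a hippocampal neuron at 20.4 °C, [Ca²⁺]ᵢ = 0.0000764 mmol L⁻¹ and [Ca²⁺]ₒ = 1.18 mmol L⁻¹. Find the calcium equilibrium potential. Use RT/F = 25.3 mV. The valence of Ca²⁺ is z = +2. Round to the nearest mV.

122 mV

E = (25.3/z) · ln([Ca²⁺]_out/[Ca²⁺]_in) with z = +2.
= (25.3/2) · ln(1.18/0.0000764) = 12.65 · ln(1.545e+04)
= 12.65 · (9.6450) = 122.01 mV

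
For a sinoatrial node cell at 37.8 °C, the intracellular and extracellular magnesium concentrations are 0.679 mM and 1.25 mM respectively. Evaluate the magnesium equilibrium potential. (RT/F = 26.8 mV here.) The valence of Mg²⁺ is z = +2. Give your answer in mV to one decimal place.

8.2 mV

E = (26.8/z) · ln([Mg²⁺]_out/[Mg²⁺]_in) with z = +2.
= (26.8/2) · ln(1.25/0.679) = 13.40 · ln(1.841)
= 13.40 · (0.6103) = 8.18 mV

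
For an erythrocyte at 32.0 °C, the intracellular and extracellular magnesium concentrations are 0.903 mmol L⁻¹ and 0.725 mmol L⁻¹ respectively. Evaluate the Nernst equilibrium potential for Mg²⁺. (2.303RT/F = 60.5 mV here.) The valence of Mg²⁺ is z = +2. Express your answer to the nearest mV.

E = (60.5/z) · log₁₀([Mg²⁺]_out/[Mg²⁺]_in) with z = +2.
= (60.5/2) · log₁₀(0.725/0.903) = 30.25 · log₁₀(0.8029)
= 30.25 · (-0.0953) = -2.88 mV

-3 mV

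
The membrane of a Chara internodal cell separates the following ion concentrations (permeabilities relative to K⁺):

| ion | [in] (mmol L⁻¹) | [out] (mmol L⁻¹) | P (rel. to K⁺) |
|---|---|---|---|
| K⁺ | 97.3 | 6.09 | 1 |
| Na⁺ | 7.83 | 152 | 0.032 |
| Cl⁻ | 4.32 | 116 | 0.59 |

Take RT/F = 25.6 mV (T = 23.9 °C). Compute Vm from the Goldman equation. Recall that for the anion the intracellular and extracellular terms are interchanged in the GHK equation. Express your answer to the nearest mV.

-64 mV

Vm = 25.6 · ln[(Σ P·[cation]ₒ + Σ P·[anion]ᵢ) / (Σ P·[cation]ᵢ + Σ P·[anion]ₒ)]
Numerator = 1×6.09 + 0.032×152 + 0.59×4.32 = 13.5
Denominator = 1×97.3 + 0.032×7.83 + 0.59×116 = 166
Vm = 25.6 · ln(0.081347) = 25.6 × (-2.5090) = -64.23 mV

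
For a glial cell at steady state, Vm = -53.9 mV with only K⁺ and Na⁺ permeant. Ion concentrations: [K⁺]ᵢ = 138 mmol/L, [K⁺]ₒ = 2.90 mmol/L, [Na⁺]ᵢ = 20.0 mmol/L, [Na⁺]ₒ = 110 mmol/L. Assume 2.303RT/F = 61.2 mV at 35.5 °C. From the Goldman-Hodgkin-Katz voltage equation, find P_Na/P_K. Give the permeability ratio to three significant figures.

Let α = P_Na/P_K. GHK: Vm = 61.2·log₁₀[(Kₒ + α·Naₒ)/(Kᵢ + α·Naᵢ)].
10^(Vm/61.2) = 10^(-53.9/61.2) = 0.13161
So 0.13161·(Kᵢ + α·Naᵢ) = Kₒ + α·Naₒ → α = (0.13161·138.0 − 2.9) / (110.0 − 0.13161·20.0)
α = (18.16 − 2.9) / (110.0 − 2.632) = 15.26/107.4 = 0.1421

0.142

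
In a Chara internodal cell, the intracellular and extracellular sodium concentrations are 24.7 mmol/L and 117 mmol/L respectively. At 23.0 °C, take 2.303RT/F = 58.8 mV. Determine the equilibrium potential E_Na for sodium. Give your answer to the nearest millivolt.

40 mV

E = (58.8/z) · log₁₀([Na⁺]_out/[Na⁺]_in) with z = +1.
= (58.8/1) · log₁₀(117/24.7) = 58.80 · log₁₀(4.737)
= 58.80 · (0.6755) = 39.72 mV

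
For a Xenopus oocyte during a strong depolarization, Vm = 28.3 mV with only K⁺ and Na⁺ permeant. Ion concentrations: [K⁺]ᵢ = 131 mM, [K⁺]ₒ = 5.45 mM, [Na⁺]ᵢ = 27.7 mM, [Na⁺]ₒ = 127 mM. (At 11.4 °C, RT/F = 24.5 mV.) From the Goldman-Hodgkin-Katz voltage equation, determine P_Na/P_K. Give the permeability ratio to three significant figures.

10.5

Let α = P_Na/P_K. GHK: Vm = 24.5·ln[(Kₒ + α·Naₒ)/(Kᵢ + α·Naᵢ)].
e^(Vm/24.5) = e^(28.3/24.5) = 3.1743
So 3.1743·(Kᵢ + α·Naᵢ) = Kₒ + α·Naₒ → α = (3.1743·131.0 − 5.45) / (127.0 − 3.1743·27.7)
α = (415.8 − 5.45) / (127.0 − 87.93) = 410.4/39.07 = 10.5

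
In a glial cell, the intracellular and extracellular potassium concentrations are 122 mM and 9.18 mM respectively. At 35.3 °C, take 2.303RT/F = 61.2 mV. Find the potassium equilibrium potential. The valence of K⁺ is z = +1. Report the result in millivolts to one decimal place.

-68.8 mV

E = (61.2/z) · log₁₀([K⁺]_out/[K⁺]_in) with z = +1.
= (61.2/1) · log₁₀(9.18/122) = 61.20 · log₁₀(0.07525)
= 61.20 · (-1.1235) = -68.76 mV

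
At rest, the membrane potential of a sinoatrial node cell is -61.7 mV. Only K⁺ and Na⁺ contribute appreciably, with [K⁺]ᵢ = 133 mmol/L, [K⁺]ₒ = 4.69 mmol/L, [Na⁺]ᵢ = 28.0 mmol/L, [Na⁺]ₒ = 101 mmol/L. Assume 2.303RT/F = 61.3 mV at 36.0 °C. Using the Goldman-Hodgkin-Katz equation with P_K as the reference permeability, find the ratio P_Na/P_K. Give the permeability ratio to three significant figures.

0.0856

Let α = P_Na/P_K. GHK: Vm = 61.3·log₁₀[(Kₒ + α·Naₒ)/(Kᵢ + α·Naᵢ)].
10^(Vm/61.3) = 10^(-61.7/61.3) = 0.098509
So 0.098509·(Kᵢ + α·Naᵢ) = Kₒ + α·Naₒ → α = (0.098509·133.0 − 4.69) / (101.0 − 0.098509·28.0)
α = (13.1 − 4.69) / (101.0 − 2.758) = 8.412/98.24 = 0.08562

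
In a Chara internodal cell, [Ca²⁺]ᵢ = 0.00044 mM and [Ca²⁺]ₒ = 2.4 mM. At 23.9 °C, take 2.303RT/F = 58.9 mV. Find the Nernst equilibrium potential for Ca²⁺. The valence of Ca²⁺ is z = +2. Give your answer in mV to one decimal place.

110.0 mV

E = (58.9/z) · log₁₀([Ca²⁺]_out/[Ca²⁺]_in) with z = +2.
= (58.9/2) · log₁₀(2.4/0.00044) = 29.45 · log₁₀(5455)
= 29.45 · (3.7368) = 110.05 mV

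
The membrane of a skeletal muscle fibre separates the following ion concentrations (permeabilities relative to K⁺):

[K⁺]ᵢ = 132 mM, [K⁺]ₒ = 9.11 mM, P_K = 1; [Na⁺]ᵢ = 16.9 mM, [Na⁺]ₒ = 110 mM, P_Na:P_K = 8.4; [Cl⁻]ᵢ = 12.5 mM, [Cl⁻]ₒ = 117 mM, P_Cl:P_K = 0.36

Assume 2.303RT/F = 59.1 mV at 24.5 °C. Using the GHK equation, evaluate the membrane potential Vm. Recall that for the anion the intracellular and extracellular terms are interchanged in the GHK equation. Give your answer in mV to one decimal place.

27.9 mV

Vm = 59.1 · log₁₀[(Σ P·[cation]ₒ + Σ P·[anion]ᵢ) / (Σ P·[cation]ᵢ + Σ P·[anion]ₒ)]
Numerator = 1×9.11 + 8.4×110 + 0.36×12.5 = 937.6
Denominator = 1×132 + 8.4×16.9 + 0.36×117 = 316.1
Vm = 59.1 · log₁₀(2.9664) = 59.1 × (0.4722) = 27.91 mV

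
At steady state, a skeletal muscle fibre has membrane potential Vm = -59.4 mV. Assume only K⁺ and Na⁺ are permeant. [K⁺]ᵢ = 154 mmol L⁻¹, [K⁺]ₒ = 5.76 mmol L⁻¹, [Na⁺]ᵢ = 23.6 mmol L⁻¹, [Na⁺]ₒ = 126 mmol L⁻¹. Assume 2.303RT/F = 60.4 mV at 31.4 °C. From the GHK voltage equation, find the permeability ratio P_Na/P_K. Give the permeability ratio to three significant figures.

0.0829

Let α = P_Na/P_K. GHK: Vm = 60.4·log₁₀[(Kₒ + α·Naₒ)/(Kᵢ + α·Naᵢ)].
10^(Vm/60.4) = 10^(-59.4/60.4) = 0.10389
So 0.10389·(Kᵢ + α·Naᵢ) = Kₒ + α·Naₒ → α = (0.10389·154.0 − 5.76) / (126.0 − 0.10389·23.6)
α = (16 − 5.76) / (126.0 − 2.452) = 10.24/123.5 = 0.08287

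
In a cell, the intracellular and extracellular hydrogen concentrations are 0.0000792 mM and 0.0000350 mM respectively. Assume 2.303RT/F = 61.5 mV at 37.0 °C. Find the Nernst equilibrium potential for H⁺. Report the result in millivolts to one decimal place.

-21.8 mV

E = (61.5/z) · log₁₀([H⁺]_out/[H⁺]_in) with z = +1.
= (61.5/1) · log₁₀(0.0000350/0.0000792) = 61.50 · log₁₀(0.4419)
= 61.50 · (-0.3547) = -21.81 mV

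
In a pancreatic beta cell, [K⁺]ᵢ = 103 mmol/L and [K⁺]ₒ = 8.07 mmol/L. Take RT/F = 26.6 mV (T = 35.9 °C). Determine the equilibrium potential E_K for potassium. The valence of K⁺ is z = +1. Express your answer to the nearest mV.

-68 mV

E = (26.6/z) · ln([K⁺]_out/[K⁺]_in) with z = +1.
= (26.6/1) · ln(8.07/103) = 26.60 · ln(0.07835)
= 26.60 · (-2.5466) = -67.74 mV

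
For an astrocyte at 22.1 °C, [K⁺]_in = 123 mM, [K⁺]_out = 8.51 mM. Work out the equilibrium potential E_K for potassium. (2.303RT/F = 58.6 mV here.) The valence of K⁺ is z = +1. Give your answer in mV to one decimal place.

E = (58.6/z) · log₁₀([K⁺]_out/[K⁺]_in) with z = +1.
= (58.6/1) · log₁₀(8.51/123) = 58.60 · log₁₀(0.06919)
= 58.60 · (-1.1600) = -67.97 mV

-68.0 mV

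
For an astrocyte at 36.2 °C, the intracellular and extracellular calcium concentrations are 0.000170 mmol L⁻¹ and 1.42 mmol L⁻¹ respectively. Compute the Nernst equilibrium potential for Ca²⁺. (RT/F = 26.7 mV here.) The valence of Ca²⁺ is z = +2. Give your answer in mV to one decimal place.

120.6 mV

E = (26.7/z) · ln([Ca²⁺]_out/[Ca²⁺]_in) with z = +2.
= (26.7/2) · ln(1.42/0.000170) = 13.35 · ln(8353)
= 13.35 · (9.0304) = 120.56 mV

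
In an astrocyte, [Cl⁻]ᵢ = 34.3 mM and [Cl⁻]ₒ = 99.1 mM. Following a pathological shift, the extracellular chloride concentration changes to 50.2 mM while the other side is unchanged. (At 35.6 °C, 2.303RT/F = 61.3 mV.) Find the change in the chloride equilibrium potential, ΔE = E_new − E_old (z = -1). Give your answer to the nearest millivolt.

E_old = (61.3/-1)·log₁₀(99.1/34.3) = -28.25 mV
E_new = (61.3/-1)·log₁₀(50.2/34.3) = -10.14 mV
ΔE = -10.14 − (-28.25) = 18.11 mV

18 mV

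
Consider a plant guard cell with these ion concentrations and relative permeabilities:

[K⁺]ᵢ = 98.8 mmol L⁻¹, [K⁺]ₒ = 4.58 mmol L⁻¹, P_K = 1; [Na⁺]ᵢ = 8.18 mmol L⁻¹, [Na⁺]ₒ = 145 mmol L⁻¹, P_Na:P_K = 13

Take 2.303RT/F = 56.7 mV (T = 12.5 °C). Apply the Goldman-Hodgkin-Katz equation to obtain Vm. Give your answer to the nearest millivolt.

55 mV

Vm = 56.7 · log₁₀[(Σ P·[cation]ₒ + Σ P·[anion]ᵢ) / (Σ P·[cation]ᵢ + Σ P·[anion]ₒ)]
Numerator = 1×4.58 + 13×145 = 1890
Denominator = 1×98.8 + 13×8.18 = 205.1
Vm = 56.7 · log₁₀(9.2112) = 56.7 × (0.9643) = 54.68 mV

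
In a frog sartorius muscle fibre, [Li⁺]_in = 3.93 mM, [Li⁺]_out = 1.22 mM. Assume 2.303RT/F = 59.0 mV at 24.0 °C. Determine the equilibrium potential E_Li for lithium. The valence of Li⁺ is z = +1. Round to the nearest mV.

-30 mV

E = (59.0/z) · log₁₀([Li⁺]_out/[Li⁺]_in) with z = +1.
= (59.0/1) · log₁₀(1.22/3.93) = 59.00 · log₁₀(0.3104)
= 59.00 · (-0.5080) = -29.97 mV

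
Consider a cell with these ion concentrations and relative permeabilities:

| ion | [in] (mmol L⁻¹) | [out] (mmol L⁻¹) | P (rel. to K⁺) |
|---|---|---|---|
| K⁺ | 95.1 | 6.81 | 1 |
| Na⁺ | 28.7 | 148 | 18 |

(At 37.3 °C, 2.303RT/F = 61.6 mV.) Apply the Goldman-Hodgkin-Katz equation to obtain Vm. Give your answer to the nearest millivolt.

39 mV

Vm = 61.6 · log₁₀[(Σ P·[cation]ₒ + Σ P·[anion]ᵢ) / (Σ P·[cation]ᵢ + Σ P·[anion]ₒ)]
Numerator = 1×6.81 + 18×148 = 2671
Denominator = 1×95.1 + 18×28.7 = 611.7
Vm = 61.6 · log₁₀(4.3662) = 61.6 × (0.6401) = 39.43 mV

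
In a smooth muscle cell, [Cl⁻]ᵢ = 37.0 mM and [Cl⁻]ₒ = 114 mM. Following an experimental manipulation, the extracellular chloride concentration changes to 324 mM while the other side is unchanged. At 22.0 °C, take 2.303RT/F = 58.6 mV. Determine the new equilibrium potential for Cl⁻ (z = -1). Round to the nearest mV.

After the shift: [Cl⁻]_out = 324, [Cl⁻]_in = 37.0 mM.
E_new = (58.6/-1)·log₁₀(324/37.0) = -58.60 · (0.9423) = -55.22 mV

-55 mV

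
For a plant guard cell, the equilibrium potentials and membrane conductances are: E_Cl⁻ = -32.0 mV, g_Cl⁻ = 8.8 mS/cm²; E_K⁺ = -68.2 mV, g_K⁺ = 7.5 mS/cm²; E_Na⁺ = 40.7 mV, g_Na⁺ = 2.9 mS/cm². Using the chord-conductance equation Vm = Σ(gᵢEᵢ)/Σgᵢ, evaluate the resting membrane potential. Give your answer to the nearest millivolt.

-35 mV

Σ gᵢEᵢ = 8.8·(-32.0) + 7.5·(-68.2) + 2.9·(40.7) = -675.07
Σ gᵢ = 8.8 + 7.5 + 2.9 = 19.2
Vm = -675.07 / 19.2 = -35.16 mV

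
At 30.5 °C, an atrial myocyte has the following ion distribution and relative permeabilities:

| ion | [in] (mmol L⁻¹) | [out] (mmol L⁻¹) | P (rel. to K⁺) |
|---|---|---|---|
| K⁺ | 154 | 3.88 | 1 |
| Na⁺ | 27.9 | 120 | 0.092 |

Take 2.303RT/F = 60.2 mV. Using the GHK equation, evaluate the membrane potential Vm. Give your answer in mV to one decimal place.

Vm = 60.2 · log₁₀[(Σ P·[cation]ₒ + Σ P·[anion]ᵢ) / (Σ P·[cation]ᵢ + Σ P·[anion]ₒ)]
Numerator = 1×3.88 + 0.092×120 = 14.92
Denominator = 1×154 + 0.092×27.9 = 156.6
Vm = 60.2 · log₁₀(0.095295) = 60.2 × (-1.0209) = -61.46 mV

-61.5 mV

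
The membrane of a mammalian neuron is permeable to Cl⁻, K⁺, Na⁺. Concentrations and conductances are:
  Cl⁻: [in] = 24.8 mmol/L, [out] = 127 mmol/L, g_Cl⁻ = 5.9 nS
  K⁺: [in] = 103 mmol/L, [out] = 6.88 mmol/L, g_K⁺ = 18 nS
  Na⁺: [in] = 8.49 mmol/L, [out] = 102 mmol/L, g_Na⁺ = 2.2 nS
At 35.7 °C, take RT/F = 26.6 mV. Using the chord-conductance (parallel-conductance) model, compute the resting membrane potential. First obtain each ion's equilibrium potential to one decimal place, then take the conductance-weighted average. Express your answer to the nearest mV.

-54 mV

E_Cl⁻ = (26.6/-1)·ln(127/24.8) = -43.4 mV
E_K⁺ = (26.6/1)·ln(6.88/103) = -72.0 mV
E_Na⁺ = (26.6/1)·ln(102/8.49) = 66.1 mV
Vm = (Σ gᵢEᵢ)/(Σ gᵢ) = (5.9·-43.4 + 18·-72.0 + 2.2·66.1) / (5.9 + 18 + 2.2)
= -1406.64 / 26.1 = -53.89 mV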